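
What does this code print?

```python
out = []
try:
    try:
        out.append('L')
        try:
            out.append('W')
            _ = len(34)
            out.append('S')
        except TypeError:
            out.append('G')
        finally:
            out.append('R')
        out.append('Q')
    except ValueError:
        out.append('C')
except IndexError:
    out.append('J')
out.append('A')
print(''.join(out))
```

Execution trace: 'L' (try body) → 'W' (inner try body) → 'G' (inner except TypeError) → 'R' (inner finally) → 'Q' (try body, no exception) → 'A' (after the try/except). Output: LWGRQA

Answer: LWGRQA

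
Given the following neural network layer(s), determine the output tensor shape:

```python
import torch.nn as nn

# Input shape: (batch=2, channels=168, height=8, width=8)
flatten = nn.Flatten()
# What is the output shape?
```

Input: (2, 168, 8, 8) -> Output: (2, 10752)

Answer: (2, 10752)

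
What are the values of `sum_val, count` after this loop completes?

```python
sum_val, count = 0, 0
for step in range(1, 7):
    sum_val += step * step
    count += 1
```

Sum of squares and count
`sum_val, count` takes the values: (0, 0) → (1, 0) → (1, 1) → (5, 1) → (5, 2) → (14, 2) → (14, 3) → (30, 3) → (30, 4) → (55, 4) → (55, 5) → (91, 5) → (91, 6)

Answer: 91, 6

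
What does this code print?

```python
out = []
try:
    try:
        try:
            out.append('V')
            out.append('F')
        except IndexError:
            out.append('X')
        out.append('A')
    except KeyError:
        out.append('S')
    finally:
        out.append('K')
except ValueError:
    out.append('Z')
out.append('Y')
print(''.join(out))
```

Execution trace: 'V' (inner try body) → 'F' (inner try body, no exception) → 'A' (try body, no exception) → 'K' (finally) → 'Y' (after the try/except). Output: VFAKY

Answer: VFAKY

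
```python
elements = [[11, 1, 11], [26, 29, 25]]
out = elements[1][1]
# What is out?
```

Trace:
`elements = [[11, 1, 11], [26, 29, 25]]` → elements = [[11, 1, 11], [26, 29, 25]]
`out = elements[1][1]` → out = 29
So out = 29

Answer: 29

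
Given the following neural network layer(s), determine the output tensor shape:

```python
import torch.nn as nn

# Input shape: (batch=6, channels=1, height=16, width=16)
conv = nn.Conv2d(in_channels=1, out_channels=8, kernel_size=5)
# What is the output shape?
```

Input: (6, 1, 16, 16) -> Output: (6, 8, 12, 12)

Answer: (6, 8, 12, 12)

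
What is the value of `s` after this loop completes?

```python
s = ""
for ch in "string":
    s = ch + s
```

Reverse 'string'
`s` takes the values: "" → "s" → "ts" → "rts" → "irts" → "nirts" → "gnirts"

Answer: "gnirts"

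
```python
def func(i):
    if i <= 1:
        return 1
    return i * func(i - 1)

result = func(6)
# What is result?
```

func(6) = 6 * 5 * 4 * 3 * 2 * 1 = 720

Answer: 720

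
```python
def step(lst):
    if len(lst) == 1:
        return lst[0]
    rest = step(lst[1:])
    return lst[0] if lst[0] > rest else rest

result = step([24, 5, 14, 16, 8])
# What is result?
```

Recursive max over [24, 5, 14, 16, 8] = 24

Answer: 24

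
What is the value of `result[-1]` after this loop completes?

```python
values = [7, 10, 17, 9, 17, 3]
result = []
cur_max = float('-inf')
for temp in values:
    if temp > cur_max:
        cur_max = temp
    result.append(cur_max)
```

Running max ends at 17
`result` takes the values: [] → [7] → [7, 10] → [7, 10, 17] → [7, 10, 17, 17] → [7, 10, 17, 17, 17] → [7, 10, 17, 17, 17, 17]
So `result[-1]` = 17

Answer: 17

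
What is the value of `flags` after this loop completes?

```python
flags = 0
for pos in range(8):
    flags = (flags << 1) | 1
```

Build 8 consecutive 1-bits: 0b11111111
`flags` takes the values: 0 → 1 → 3 → 7 → 15 → 31 → 63 → 127 → 255

Answer: 255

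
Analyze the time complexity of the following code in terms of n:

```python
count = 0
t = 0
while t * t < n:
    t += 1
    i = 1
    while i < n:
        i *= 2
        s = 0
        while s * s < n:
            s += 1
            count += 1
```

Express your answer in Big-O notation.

Each loop level contributes: √n × log n × √n. Multiplying the contributions gives O(n log n).

Answer: O(n log n)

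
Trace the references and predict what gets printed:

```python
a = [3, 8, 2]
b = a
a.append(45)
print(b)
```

Key concept: basic list aliasing.
Step by step:
`a = [3, 8, 2]` → a = [3, 8, 2]
`b = a` → b = [3, 8, 2] (same object as a)
`a.append(45)` → a = [3, 8, 2, 45] (same object as b); b = [3, 8, 2, 45] (same object as a)
`print(b)` → prints [3, 8, 2, 45]

Answer: [3, 8, 2, 45]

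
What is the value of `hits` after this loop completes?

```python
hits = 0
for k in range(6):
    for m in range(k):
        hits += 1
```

Triangle number: 0+1+2+...+5
`hits` takes the values: 0 → 1 → 2 → 3 → 4 → 5 → 6 → 7 → 8 → 9 → 10 → 11 → 12 → 13 → 14 → 15

Answer: 15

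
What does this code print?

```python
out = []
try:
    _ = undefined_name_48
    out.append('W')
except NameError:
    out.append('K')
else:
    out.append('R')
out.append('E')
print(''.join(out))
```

Execution trace: 'K' (except NameError) → 'E' (after the try/except). Output: KE

Answer: KE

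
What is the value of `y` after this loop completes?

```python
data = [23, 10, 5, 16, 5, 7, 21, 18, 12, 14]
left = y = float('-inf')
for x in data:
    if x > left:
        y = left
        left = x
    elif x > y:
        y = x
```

Second largest (with repeats) in [23, 10, 5, 16, 5, 7, 21, 18, 12, 14]
`y` takes the values: -inf → 10 → 16 → 21

Answer: 21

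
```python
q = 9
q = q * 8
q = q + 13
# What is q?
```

Trace:
`q = 9` → q = 9
`q = q * 8` → q = 72
`q = q + 13` → q = 85
So q = 85

Answer: 85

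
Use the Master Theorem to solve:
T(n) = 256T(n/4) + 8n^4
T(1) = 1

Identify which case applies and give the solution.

a=256, b=4, f(n)=8n^4. log_4(256) = 4. Since c=4 = 4, Case 2 applies: T(n) = Θ(n^log_b(a) · log n) = O(n^4 log n).

Answer: O(n^4 log n) - Case 2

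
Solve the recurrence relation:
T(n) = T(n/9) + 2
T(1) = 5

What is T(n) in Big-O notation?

Each step divides n by 9 and adds 2. After log_9(n) steps we reach T(1)=5. So T(n) = 2·log_9(n) + 5 = O(log n).

Answer: O(log n)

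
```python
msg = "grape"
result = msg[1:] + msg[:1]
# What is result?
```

Trace:
`msg = "grape"` → msg = 'grape'
`result = msg[1:] + msg[:1]` → result = 'rapeg'
So result = 'rapeg'

Answer: 'rapeg'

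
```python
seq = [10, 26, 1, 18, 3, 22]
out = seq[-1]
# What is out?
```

Trace:
`seq = [10, 26, 1, 18, 3, 22]` → seq = [10, 26, 1, 18, 3, 22]
`out = seq[-1]` → out = 22
So out = 22

Answer: 22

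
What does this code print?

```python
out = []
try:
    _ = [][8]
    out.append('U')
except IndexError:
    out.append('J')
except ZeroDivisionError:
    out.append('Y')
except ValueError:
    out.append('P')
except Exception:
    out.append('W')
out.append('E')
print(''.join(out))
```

Execution trace: 'J' (except IndexError) → 'E' (after the try/except). Output: JE

Answer: JE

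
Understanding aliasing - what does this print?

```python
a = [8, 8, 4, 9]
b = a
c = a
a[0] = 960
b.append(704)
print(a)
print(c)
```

Key concept: multiple aliases.
Step by step:
`a = [8, 8, 4, 9]` → a = [8, 8, 4, 9]
`b = a` → b = [8, 8, 4, 9] (same object as a)
`c = a` → c = [8, 8, 4, 9] (same object as a, b)
`a[0] = 960` → a = [960, 8, 4, 9] (same object as b, c); b = [960, 8, 4, 9] (same object as a, c); c = [960, 8, 4, 9] (same object as a, b)
`b.append(704)` → a = [960, 8, 4, 9, 704] (same object as b, c); b = [960, 8, 4, 9, 704] (same object as a, c); c = [960, 8, 4, 9, 704] (same object as a, b)
`print(a)` → prints [960, 8, 4, 9, 704]
`print(c)` → prints [960, 8, 4, 9, 704]

Answer:
[960, 8, 4, 9, 704]
[960, 8, 4, 9, 704]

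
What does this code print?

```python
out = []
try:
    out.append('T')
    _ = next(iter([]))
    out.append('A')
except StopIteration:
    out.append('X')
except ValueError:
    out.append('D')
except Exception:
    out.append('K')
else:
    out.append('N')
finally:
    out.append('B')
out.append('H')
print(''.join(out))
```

Execution trace: 'T' (try body) → 'X' (except StopIteration) → 'B' (finally) → 'H' (after the try/except). Output: TXBH

Answer: TXBH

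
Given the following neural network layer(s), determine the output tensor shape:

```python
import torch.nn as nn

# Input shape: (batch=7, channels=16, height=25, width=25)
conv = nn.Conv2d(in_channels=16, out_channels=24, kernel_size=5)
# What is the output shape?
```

Input: (7, 16, 25, 25) -> Output: (7, 24, 21, 21)

Answer: (7, 24, 21, 21)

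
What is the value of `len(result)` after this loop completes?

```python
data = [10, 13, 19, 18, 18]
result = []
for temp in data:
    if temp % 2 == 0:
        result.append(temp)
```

Count even numbers in [10, 13, 19, 18, 18]
`result` takes the values: [] → [10] → [10, 18] → [10, 18, 18]
So `len(result)` = 3

Answer: 3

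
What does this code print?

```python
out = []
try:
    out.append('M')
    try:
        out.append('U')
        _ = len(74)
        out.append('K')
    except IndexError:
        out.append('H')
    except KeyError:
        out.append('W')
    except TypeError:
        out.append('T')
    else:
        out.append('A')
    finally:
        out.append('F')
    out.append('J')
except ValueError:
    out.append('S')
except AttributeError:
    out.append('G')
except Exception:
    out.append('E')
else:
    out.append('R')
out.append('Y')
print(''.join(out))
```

Execution trace: 'M' (try body) → 'U' (inner try body) → 'T' (inner except TypeError) → 'F' (inner finally) → 'J' (try body, no exception) → 'R' (else) → 'Y' (after the try/except). Output: MUTFJRY

Answer: MUTFJRY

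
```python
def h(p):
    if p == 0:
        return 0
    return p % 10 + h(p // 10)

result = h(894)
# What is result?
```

Sum of digits of 894: 4 + 9 + 8 = 21

Answer: 21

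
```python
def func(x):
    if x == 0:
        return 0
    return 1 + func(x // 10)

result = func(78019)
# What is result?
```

Count of digits of 78019: 5

Answer: 5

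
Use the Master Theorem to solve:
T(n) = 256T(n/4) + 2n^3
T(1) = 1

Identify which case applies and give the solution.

a=256, b=4, f(n)=2n^3. log_4(256) = 4. Since c=3 < 4, Case 1 applies: T(n) = Θ(n^log_b(a)) = O(n^4).

Answer: O(n^4) - Case 1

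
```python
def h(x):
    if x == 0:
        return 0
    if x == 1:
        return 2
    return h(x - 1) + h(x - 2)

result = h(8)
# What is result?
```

Build up from base cases: h(0)=0, h(1)=2, h(2)=2, h(3)=4, h(4)=6, h(5)=10, h(6)=16, ..., h(8)=42

Answer: 42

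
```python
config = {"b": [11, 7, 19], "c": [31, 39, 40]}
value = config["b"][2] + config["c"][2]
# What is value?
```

Trace:
`config = {"b": [11, 7, 19], "c": [31, 39, 40]}` → config = {'b': [11, 7, 19], 'c': [31, 39, 40]}
`value = config["b"][2] + config["c"][2]` → value = 59
So value = 59

Answer: 59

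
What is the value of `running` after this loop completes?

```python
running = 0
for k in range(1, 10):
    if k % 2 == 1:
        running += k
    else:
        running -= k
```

Add odd, subtract even
`running` takes the values: 0 → 1 → -1 → 2 → -2 → 3 → -3 → 4 → -4 → 5

Answer: 5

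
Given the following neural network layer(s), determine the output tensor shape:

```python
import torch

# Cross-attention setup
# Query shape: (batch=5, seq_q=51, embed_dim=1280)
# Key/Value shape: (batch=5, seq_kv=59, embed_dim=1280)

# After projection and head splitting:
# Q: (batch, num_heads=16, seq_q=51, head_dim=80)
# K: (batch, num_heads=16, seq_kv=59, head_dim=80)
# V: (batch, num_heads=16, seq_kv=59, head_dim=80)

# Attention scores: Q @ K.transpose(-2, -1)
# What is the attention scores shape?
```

Input: (5, 51, 1280) -> Output: (5, 16, 51, 59)

Answer: (5, 16, 51, 59)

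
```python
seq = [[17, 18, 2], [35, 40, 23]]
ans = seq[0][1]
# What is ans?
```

Trace:
`seq = [[17, 18, 2], [35, 40, 23]]` → seq = [[17, 18, 2], [35, 40, 23]]
`ans = seq[0][1]` → ans = 18
So ans = 18

Answer: 18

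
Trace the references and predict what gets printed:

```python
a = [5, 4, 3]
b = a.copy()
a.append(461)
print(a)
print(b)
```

Key concept: list.copy() creates independent copy.
Step by step:
`a = [5, 4, 3]` → a = [5, 4, 3]
`b = a.copy()` → b = [5, 4, 3]
`a.append(461)` → a = [5, 4, 3, 461]
`print(a)` → prints [5, 4, 3, 461]
`print(b)` → prints [5, 4, 3]

Answer:
[5, 4, 3, 461]
[5, 4, 3]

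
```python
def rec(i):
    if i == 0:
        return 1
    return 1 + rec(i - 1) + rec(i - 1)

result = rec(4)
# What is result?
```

rec(i) = 1 + 2·rec(i-1), rec(0)=1. Closed form: (1+1)·2^4 - 1 = 31.

Answer: 31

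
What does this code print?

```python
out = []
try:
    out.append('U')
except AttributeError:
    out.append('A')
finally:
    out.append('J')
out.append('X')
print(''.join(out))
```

Execution trace: 'U' (try body, no exception) → 'J' (finally) → 'X' (after the try/except). Output: UJX

Answer: UJX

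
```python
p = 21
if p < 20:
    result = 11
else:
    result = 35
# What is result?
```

Trace:
`p = 21` → p = 21
`if p < 20: ...` → p < 20 is False, take else branch → result = 35
So result = 35

Answer: 35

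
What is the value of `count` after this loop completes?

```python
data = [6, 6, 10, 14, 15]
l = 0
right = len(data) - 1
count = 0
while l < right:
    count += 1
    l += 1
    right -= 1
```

Iterations until pointers meet (list length 5)
`count` takes the values: 0 → 1 → 2

Answer: 2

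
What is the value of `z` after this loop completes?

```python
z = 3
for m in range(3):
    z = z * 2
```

Multiply by 2, 3 times: 3 * 2^3 = 24
`z` takes the values: 3 → 6 → 12 → 24

Answer: 24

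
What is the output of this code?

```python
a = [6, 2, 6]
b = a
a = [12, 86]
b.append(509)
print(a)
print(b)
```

Key concept: rebinding vs mutation: a is rebound to a new list, b still points at the original.
Step by step:
`a = [6, 2, 6]` → a = [6, 2, 6]
`b = a` → b = [6, 2, 6] (same object as a)
`a = [12, 86]` → a = [12, 86]
`b.append(509)` → b = [6, 2, 6, 509]
`print(a)` → prints [12, 86]
`print(b)` → prints [6, 2, 6, 509]

Answer:
[12, 86]
[6, 2, 6, 509]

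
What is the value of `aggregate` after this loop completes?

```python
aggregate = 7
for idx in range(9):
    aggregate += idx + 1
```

Start at 7, add 1 to 9 = 52
`aggregate` takes the values: 7 → 8 → 10 → 13 → 17 → 22 → 28 → 35 → 43 → 52

Answer: 52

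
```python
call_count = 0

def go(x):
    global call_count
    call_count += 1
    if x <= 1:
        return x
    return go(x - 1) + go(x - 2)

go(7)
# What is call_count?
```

Calls(x) = 1 + Calls(x-1) + Calls(x-2); Calls(0)=Calls(1)=1. For x=7 this gives 41.

Answer: 41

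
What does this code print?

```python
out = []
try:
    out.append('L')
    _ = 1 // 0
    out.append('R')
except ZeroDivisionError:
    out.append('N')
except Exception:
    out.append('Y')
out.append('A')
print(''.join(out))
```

Execution trace: 'L' (try body) → 'N' (except ZeroDivisionError) → 'A' (after the try/except). Output: LNA

Answer: LNA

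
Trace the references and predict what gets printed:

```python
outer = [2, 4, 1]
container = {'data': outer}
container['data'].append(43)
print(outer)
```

Key concept: dict holds reference to list.
Step by step:
`outer = [2, 4, 1]` → outer = [2, 4, 1]
`container = {'data': outer}` → container = {'data': [2, 4, 1]}
`container['data'].append(43)` → outer = [2, 4, 1, 43]; container = {'data': [2, 4, 1, 43]}
`print(outer)` → prints [2, 4, 1, 43]

Answer: [2, 4, 1, 43]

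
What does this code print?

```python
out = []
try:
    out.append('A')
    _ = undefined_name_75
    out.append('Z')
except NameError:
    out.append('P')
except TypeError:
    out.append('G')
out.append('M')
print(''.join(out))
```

Execution trace: 'A' (try body) → 'P' (except NameError) → 'M' (after the try/except). Output: APM

Answer: APM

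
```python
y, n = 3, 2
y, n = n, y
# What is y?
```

Trace:
`y, n = 3, 2` → y = 3; n = 2
`y, n = n, y` → y = 2; n = 3
So y = 2

Answer: 2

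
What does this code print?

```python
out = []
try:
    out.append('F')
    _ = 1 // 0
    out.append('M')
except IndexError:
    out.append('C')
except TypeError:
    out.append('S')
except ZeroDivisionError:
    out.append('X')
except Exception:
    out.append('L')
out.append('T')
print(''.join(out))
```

Execution trace: 'F' (try body) → 'X' (except ZeroDivisionError) → 'T' (after the try/except). Output: FXT

Answer: FXT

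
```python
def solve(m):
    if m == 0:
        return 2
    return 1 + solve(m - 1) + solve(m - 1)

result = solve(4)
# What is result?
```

solve(m) = 1 + 2·solve(m-1), solve(0)=2. Closed form: (2+1)·2^4 - 1 = 47.

Answer: 47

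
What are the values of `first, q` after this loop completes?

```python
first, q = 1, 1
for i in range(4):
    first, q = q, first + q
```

Fibonacci: after 4 iterations
`first, q` takes the values: (1, 1) → (1, 2) → (2, 3) → (3, 5) → (5, 8)

Answer: 5, 8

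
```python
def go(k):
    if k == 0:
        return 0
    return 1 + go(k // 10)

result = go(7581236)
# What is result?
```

Count of digits of 7581236: 7

Answer: 7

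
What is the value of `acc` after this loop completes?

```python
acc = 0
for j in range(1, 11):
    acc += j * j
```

Sum of squares 1² to 10² = 385
`acc` takes the values: 0 → 1 → 5 → 14 → 30 → 55 → 91 → 140 → 204 → 285 → 385

Answer: 385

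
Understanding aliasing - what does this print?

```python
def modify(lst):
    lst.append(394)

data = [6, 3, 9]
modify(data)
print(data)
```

Key concept: function modifies passed list.
Step by step:
`data = [6, 3, 9]` → data = [6, 3, 9]
`modify(data)` → data = [6, 3, 9, 394]
`print(data)` → prints [6, 3, 9, 394]

Answer: [6, 3, 9, 394]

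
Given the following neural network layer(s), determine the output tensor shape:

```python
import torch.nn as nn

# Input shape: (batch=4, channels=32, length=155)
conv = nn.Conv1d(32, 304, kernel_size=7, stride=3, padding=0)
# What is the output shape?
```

Input: (4, 32, 155) -> Output: (4, 304, 50)

Answer: (4, 304, 50)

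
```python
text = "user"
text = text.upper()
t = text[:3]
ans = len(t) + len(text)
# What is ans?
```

Trace:
`text = "user"` → text = 'user'
`text = text.upper()` → text = 'USER'
`t = text[:3]` → t = 'USE'
`ans = len(t) + len(text)` → ans = 7
So ans = 7

Answer: 7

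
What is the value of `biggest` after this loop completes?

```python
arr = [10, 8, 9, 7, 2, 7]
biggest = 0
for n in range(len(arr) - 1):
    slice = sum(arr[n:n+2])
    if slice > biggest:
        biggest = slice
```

Max sum of 2-element window in [10, 8, 9, 7, 2, 7]
`biggest` takes the values: 0 → 18

Answer: 18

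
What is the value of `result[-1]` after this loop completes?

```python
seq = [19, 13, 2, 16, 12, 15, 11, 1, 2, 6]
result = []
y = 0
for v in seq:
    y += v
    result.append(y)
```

Cumulative sum ends at 97
`result` takes the values: [] → [19] → [19, 32] → [19, 32, 34] → [19, 32, 34, 50] → [19, 32, 34, 50, 62] → [19, 32, 34, 50, 62, 77] → [19, 32, 34, 50, 62, 77, 88] → [19, 32, 34, 50, 62, 77, 88, 89] → [19, 32, 34, 50, 62, 77, 88, 89, 91] → [19, 32, 34, 50, 62, 77, 88, 89, 91, 97]
So `result[-1]` = 97

Answer: 97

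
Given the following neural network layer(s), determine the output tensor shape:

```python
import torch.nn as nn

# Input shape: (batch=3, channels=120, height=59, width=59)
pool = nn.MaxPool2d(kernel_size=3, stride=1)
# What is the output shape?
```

Input: (3, 120, 59, 59) -> Output: (3, 120, 57, 57)

Answer: (3, 120, 57, 57)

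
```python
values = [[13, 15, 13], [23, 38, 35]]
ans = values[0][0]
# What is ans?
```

Trace:
`values = [[13, 15, 13], [23, 38, 35]]` → values = [[13, 15, 13], [23, 38, 35]]
`ans = values[0][0]` → ans = 13
So ans = 13

Answer: 13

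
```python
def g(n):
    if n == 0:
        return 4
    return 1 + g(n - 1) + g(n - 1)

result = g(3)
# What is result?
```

g(n) = 1 + 2·g(n-1), g(0)=4. Closed form: (4+1)·2^3 - 1 = 39.

Answer: 39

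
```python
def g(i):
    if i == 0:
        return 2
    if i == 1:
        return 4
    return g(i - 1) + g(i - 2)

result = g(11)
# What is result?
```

Build up from base cases: g(0)=2, g(1)=4, g(2)=6, g(3)=10, g(4)=16, g(5)=26, g(6)=42, ..., g(11)=466

Answer: 466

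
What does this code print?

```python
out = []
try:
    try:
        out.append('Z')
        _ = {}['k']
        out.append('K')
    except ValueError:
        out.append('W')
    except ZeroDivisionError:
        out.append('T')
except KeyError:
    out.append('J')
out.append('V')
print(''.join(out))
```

Execution trace: 'Z' (try body) → 'J' (outer except KeyError) → 'V' (after the try/except). Output: ZJV

Answer: ZJV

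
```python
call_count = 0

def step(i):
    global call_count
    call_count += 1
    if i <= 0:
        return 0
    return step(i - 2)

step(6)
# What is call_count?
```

Linear recursion stepping by 2: 4 calls from i=6 down to ≤0.

Answer: 4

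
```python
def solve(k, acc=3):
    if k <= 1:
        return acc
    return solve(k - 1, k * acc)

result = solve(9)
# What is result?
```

Accumulator trace (n, acc): (9, 3) -> (8, 27) -> (7, 216) -> (6, 1512) -> (5, 9072) -> (4, 45360) -> (3, 181440) -> (2, 544320) -> (1, 1088640) -> return 1088640

Answer: 1088640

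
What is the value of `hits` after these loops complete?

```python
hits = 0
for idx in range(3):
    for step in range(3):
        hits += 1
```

3 * 3 = 9
`hits` takes the values: 0 → 1 → 2 → 3 → 4 → 5 → 6 → 7 → 8 → 9

Answer: 9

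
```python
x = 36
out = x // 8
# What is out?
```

Trace:
`x = 36` → x = 36
`out = x // 8` → out = 4
So out = 4

Answer: 4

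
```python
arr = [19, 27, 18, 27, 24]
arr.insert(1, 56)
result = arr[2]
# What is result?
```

Trace:
`arr = [19, 27, 18, 27, 24]` → arr = [19, 27, 18, 27, 24]
`arr.insert(1, 56)` → arr = [19, 56, 27, 18, 27, 24]
`result = arr[2]` → result = 27
So result = 27

Answer: 27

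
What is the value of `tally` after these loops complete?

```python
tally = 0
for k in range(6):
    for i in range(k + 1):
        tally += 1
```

Triangle: 1 + 2 + ... + 6
`tally` takes the values: 0 → 1 → 2 → 3 → 4 → 5 → 6 → 7 → 8 → 9 → 10 → 11 → 12 → 13 → 14 → 15 → 16 → 17 → 18 → 19 → 20 → 21

Answer: 21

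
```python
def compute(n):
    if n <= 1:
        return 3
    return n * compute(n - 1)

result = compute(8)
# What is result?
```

compute(8) = 8 * 7 * 6 * 5 * 4 * 3 * 2 * 3 = 120960

Answer: 120960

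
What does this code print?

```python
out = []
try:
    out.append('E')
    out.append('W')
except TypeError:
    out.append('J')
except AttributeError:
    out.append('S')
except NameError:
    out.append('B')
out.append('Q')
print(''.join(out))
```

Execution trace: 'E' (try body) → 'W' (try body, no exception) → 'Q' (after the try/except). Output: EWQ

Answer: EWQ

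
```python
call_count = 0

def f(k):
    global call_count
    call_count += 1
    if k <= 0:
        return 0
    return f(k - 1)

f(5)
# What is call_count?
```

Linear recursion stepping by 1: 6 calls from k=5 down to ≤0.

Answer: 6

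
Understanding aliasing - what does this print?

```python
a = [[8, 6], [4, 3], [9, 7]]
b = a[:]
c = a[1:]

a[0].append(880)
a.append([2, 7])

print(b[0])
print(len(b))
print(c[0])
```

Key concept: slice with nested mutation.
Step by step:
`a = [[8, 6], [4, 3], [9, 7]]` → a = [[8, 6], [4, 3], [9, 7]]
`b = a[:]` → b = [[8, 6], [4, 3], [9, 7]]
`c = a[1:]` → c = [[4, 3], [9, 7]]
`a[0].append(880)` → a = [[8, 6, 880], [4, 3], [9, 7]]; b = [[8, 6, 880], [4, 3], [9, 7]]
`a.append([2, 7])` → a = [[8, 6, 880], [4, 3], [9, 7], [2, 7]]
`print(b[0])` → prints [8, 6, 880]
`print(len(b))` → prints 3
`print(c[0])` → prints [4, 3]

Answer:
[8, 6, 880]
3
[4, 3]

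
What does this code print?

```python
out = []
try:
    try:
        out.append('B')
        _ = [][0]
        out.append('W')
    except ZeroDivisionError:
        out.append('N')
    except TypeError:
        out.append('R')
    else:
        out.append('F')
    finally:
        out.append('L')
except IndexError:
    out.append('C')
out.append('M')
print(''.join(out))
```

Execution trace: 'B' (try body) → 'L' (finally) → 'C' (outer except IndexError) → 'M' (after the try/except). Output: BLCM

Answer: BLCM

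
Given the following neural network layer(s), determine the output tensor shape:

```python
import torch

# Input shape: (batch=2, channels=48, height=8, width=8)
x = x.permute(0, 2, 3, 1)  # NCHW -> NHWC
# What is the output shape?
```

Input: (2, 48, 8, 8) -> Output: (2, 8, 8, 48)

Answer: (2, 8, 8, 48)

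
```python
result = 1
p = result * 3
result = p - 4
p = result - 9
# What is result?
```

Trace:
`result = 1` → result = 1
`p = result * 3` → p = 3
`result = p - 4` → result = -1
`p = result - 9` → p = -10
So result = -1

Answer: -1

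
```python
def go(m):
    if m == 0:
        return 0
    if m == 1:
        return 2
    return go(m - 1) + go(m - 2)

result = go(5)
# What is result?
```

Build up from base cases: go(0)=0, go(1)=2, go(2)=2, go(3)=4, go(4)=6, go(5)=10

Answer: 10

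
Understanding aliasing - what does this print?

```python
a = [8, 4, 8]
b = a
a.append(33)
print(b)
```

Key concept: basic list aliasing.
Step by step:
`a = [8, 4, 8]` → a = [8, 4, 8]
`b = a` → b = [8, 4, 8] (same object as a)
`a.append(33)` → a = [8, 4, 8, 33] (same object as b); b = [8, 4, 8, 33] (same object as a)
`print(b)` → prints [8, 4, 8, 33]

Answer: [8, 4, 8, 33]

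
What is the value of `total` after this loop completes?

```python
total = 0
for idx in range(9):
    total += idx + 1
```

Start at 0, add 1 to 9 = 45
`total` takes the values: 0 → 1 → 3 → 6 → 10 → 15 → 21 → 28 → 36 → 45

Answer: 45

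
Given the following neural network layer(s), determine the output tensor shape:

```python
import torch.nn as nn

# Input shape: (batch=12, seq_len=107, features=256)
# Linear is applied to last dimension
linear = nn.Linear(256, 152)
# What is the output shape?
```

Input: (12, 107, 256) -> Output: (12, 107, 152)

Answer: (12, 107, 152)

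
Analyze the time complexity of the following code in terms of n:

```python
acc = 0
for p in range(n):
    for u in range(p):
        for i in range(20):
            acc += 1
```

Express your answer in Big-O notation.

Each loop level contributes: n × n × 1. Multiplying the contributions gives O(n^2).

Answer: O(n^2)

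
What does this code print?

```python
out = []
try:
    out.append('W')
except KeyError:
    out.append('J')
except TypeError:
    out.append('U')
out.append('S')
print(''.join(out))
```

Execution trace: 'W' (try body, no exception) → 'S' (after the try/except). Output: WS

Answer: WS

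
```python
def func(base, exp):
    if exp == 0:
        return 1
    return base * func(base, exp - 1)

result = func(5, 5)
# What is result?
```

func(5, 5) = 5 * 5 * 5 * 5 * 5 = 3125

Answer: 3125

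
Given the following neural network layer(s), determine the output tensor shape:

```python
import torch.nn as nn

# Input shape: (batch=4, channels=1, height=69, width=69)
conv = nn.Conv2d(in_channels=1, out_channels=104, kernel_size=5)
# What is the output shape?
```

Input: (4, 1, 69, 69) -> Output: (4, 104, 65, 65)

Answer: (4, 104, 65, 65)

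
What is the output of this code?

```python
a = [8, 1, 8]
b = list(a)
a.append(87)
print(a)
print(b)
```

Key concept: list() constructor creates copy.
Step by step:
`a = [8, 1, 8]` → a = [8, 1, 8]
`b = list(a)` → b = [8, 1, 8]
`a.append(87)` → a = [8, 1, 8, 87]
`print(a)` → prints [8, 1, 8, 87]
`print(b)` → prints [8, 1, 8]

Answer:
[8, 1, 8, 87]
[8, 1, 8]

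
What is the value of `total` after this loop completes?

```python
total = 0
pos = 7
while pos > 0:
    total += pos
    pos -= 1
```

Sum 7 down to 1
`total` takes the values: 0 → 7 → 13 → 18 → 22 → 25 → 27 → 28

Answer: 28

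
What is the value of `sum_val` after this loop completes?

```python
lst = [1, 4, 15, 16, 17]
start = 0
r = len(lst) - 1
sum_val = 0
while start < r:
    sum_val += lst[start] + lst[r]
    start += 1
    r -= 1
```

Sum of pairs from ends
`sum_val` takes the values: 0 → 18 → 38

Answer: 38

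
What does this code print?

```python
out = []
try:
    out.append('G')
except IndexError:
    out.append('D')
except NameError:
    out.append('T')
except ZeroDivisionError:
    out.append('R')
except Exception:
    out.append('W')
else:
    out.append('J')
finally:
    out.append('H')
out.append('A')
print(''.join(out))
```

Execution trace: 'G' (try body, no exception) → 'J' (else) → 'H' (finally) → 'A' (after the try/except). Output: GJHA

Answer: GJHA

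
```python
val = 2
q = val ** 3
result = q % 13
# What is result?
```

Trace:
`val = 2` → val = 2
`q = val ** 3` → q = 8
`result = q % 13` → result = 8
So result = 8

Answer: 8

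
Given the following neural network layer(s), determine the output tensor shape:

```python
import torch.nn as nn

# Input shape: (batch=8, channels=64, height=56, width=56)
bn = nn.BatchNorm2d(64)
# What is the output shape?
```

Input: (8, 64, 56, 56) -> Output: (8, 64, 56, 56)

Answer: (8, 64, 56, 56)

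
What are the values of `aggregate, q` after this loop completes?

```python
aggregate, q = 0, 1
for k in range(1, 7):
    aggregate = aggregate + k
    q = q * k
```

Sum and factorial of 1 to 6
`aggregate, q` takes the values: (0, 1) → (1, 1) → (3, 1) → (3, 2) → (6, 2) → (6, 6) → (10, 6) → (10, 24) → (15, 24) → (15, 120) → (21, 120) → (21, 720)

Answer: 21, 720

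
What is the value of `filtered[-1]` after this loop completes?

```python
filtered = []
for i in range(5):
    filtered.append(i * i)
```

Last element of squares 0 to 4
`filtered` takes the values: [] → [0] → [0, 1] → [0, 1, 4] → [0, 1, 4, 9] → [0, 1, 4, 9, 16]
So `filtered[-1]` = 16

Answer: 16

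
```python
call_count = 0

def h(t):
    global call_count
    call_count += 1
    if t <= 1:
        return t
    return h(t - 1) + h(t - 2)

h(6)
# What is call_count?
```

Calls(t) = 1 + Calls(t-1) + Calls(t-2); Calls(0)=Calls(1)=1. For t=6 this gives 25.

Answer: 25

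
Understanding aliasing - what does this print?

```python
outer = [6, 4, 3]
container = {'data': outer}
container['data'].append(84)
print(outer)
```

Key concept: dict holds reference to list.
Step by step:
`outer = [6, 4, 3]` → outer = [6, 4, 3]
`container = {'data': outer}` → container = {'data': [6, 4, 3]}
`container['data'].append(84)` → outer = [6, 4, 3, 84]; container = {'data': [6, 4, 3, 84]}
`print(outer)` → prints [6, 4, 3, 84]

Answer: [6, 4, 3, 84]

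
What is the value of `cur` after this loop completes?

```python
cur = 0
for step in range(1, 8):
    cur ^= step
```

XOR of 1 to 7
`cur` takes the values: 0 → 1 → 3 → 0 → 4 → 1 → 7 → 0

Answer: 0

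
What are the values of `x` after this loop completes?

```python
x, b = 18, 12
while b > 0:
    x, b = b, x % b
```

GCD of 18 and 12
`x` takes the values: 18 → 12 → 6

Answer: 6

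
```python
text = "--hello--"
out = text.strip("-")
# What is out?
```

Trace:
`text = "--hello--"` → text = '--hello--'
`out = text.strip("-")` → out = 'hello'
So out = 'hello'

Answer: 'hello'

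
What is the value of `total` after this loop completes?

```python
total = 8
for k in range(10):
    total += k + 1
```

Start at 8, add 1 to 10 = 63
`total` takes the values: 8 → 9 → 11 → 14 → 18 → 23 → 29 → 36 → 44 → 53 → 63

Answer: 63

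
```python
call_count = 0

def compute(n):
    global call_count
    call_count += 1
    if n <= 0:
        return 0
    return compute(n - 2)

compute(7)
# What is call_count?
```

Linear recursion stepping by 2: 5 calls from n=7 down to ≤0.

Answer: 5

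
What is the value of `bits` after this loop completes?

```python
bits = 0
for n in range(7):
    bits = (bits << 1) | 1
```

Build 7 consecutive 1-bits: 0b1111111
`bits` takes the values: 0 → 1 → 3 → 7 → 15 → 31 → 63 → 127

Answer: 127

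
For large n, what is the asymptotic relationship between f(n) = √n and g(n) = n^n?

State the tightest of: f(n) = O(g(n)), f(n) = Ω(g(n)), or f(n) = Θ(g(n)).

√n vs n^n: f(n) = O(g(n)) but not Ω(g(n)) — n^n grows strictly faster than √n.

Answer: f(n) = O(g(n)) but not Ω(g(n)) — n^n grows strictly faster than √n.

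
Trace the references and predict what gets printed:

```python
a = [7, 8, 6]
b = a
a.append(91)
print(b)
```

Key concept: basic list aliasing.
Step by step:
`a = [7, 8, 6]` → a = [7, 8, 6]
`b = a` → b = [7, 8, 6] (same object as a)
`a.append(91)` → a = [7, 8, 6, 91] (same object as b); b = [7, 8, 6, 91] (same object as a)
`print(b)` → prints [7, 8, 6, 91]

Answer: [7, 8, 6, 91]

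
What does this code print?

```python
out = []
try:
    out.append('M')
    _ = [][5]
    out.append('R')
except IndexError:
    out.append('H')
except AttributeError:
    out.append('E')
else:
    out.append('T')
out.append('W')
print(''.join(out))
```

Execution trace: 'M' (try body) → 'H' (except IndexError) → 'W' (after the try/except). Output: MHW

Answer: MHW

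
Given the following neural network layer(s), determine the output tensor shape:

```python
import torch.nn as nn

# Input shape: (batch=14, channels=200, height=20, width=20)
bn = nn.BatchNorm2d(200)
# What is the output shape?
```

Input: (14, 200, 20, 20) -> Output: (14, 200, 20, 20)

Answer: (14, 200, 20, 20)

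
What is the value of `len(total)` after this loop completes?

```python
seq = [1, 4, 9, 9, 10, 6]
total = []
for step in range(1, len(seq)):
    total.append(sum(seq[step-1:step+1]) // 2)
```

Number of 2-element averages
`total` takes the values: [] → [2] → [2, 6] → [2, 6, 9] → [2, 6, 9, 9] → [2, 6, 9, 9, 8]
So `len(total)` = 5

Answer: 5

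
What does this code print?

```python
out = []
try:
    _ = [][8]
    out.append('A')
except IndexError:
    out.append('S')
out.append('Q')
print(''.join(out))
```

Execution trace: 'S' (except IndexError) → 'Q' (after the try/except). Output: SQ

Answer: SQ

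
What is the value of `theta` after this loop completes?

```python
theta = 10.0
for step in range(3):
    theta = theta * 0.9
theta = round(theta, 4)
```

Exponential decay: 10.0 * 0.9^3
`theta` takes the values: 10.0 → 9.0 → 8.1 → 7.29

Answer: 7.29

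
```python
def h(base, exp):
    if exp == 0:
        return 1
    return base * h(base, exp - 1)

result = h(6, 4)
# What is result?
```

h(6, 4) = 6 * 6 * 6 * 6 = 1296

Answer: 1296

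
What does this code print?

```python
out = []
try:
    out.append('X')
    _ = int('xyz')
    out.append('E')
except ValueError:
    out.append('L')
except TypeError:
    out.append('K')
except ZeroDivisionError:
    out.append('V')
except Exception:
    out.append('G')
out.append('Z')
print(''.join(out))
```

Execution trace: 'X' (try body) → 'L' (except ValueError) → 'Z' (after the try/except). Output: XLZ

Answer: XLZ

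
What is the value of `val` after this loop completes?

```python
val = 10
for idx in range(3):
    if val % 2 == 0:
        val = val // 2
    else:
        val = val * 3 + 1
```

Collatz-style transformation from 10
`val` takes the values: 10 → 5 → 16 → 8

Answer: 8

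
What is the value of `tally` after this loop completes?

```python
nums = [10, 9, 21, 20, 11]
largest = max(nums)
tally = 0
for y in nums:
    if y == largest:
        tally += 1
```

Count of max value 21 in [10, 9, 21, 20, 11]
`tally` takes the values: 0 → 1

Answer: 1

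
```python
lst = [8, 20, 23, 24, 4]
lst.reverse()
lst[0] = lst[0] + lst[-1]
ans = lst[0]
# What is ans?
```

Trace:
`lst = [8, 20, 23, 24, 4]` → lst = [8, 20, 23, 24, 4]
`lst.reverse()` → lst = [4, 24, 23, 20, 8]
`lst[0] = lst[0] + lst[-1]` → lst = [12, 24, 23, 20, 8]
`ans = lst[0]` → ans = 12
So ans = 12

Answer: 12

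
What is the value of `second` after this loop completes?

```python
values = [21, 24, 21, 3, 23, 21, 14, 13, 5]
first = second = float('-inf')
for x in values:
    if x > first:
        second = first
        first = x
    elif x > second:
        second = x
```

Second largest (with repeats) in [21, 24, 21, 3, 23, 21, 14, 13, 5]
`second` takes the values: -inf → 21 → 23

Answer: 23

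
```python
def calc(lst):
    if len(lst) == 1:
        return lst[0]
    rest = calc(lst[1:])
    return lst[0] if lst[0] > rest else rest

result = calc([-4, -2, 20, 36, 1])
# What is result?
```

Recursive max over [-4, -2, 20, 36, 1] = 36

Answer: 36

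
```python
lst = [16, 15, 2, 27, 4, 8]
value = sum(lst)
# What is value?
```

Trace:
`lst = [16, 15, 2, 27, 4, 8]` → lst = [16, 15, 2, 27, 4, 8]
`value = sum(lst)` → value = 72
So value = 72

Answer: 72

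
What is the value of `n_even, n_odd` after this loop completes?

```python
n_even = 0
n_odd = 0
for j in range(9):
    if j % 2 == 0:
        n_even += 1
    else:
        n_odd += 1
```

Count evens and odds in range(9)
`n_even, n_odd` takes the values: (0, 0) → (1, 0) → (1, 1) → (2, 1) → (2, 2) → (3, 2) → (3, 3) → (4, 3) → (4, 4) → (5, 4)

Answer: 5, 4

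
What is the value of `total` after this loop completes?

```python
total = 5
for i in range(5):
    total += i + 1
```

Start at 5, add 1 to 5 = 20
`total` takes the values: 5 → 6 → 8 → 11 → 15 → 20

Answer: 20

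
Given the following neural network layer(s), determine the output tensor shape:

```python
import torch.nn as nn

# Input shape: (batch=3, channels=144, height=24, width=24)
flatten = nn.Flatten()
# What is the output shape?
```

Input: (3, 144, 24, 24) -> Output: (3, 82944)

Answer: (3, 82944)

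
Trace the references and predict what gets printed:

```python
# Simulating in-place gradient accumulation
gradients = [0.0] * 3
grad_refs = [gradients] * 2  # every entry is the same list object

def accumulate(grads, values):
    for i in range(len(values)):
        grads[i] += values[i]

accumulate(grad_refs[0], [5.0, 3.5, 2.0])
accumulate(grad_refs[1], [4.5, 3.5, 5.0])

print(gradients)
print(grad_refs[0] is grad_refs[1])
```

Key concept: gradient accumulation aliasing.
Step by step:
`gradients = [0.0] * 3` → gradients = [0.0, 0.0, 0.0]
`grad_refs = [gradients] * 2` → grad_refs = [[0.0, 0.0, 0.0], [0.0, 0.0, 0.0]]
`accumulate(grad_refs[0], [5.0, 3.5, 2.0])` → gradients = [5.0, 3.5, 2.0]; grad_refs = [[5.0, 3.5, 2.0], [5.0, 3.5, 2.0]]
`accumulate(grad_refs[1], [4.5, 3.5, 5.0])` → gradients = [9.5, 7.0, 7.0]; grad_refs = [[9.5, 7.0, 7.0], [9.5, 7.0, 7.0]]
`print(gradients)` → prints [9.5, 7.0, 7.0]
`print(grad_refs[0] is grad_refs[1])` → prints True

Answer:
[9.5, 7.0, 7.0]
True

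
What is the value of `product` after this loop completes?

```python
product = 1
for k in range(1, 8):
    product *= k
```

7! = 5040
`product` takes the values: 1 → 2 → 6 → 24 → 120 → 720 → 5040

Answer: 5040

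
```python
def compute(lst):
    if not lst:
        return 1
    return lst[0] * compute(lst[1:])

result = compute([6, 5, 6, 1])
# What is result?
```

Product over [6, 5, 6, 1] = 6 * 5 * 6 * 1 = 180

Answer: 180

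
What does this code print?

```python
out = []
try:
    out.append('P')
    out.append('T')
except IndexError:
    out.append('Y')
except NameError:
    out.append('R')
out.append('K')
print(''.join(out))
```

Execution trace: 'P' (try body) → 'T' (try body, no exception) → 'K' (after the try/except). Output: PTK

Answer: PTK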